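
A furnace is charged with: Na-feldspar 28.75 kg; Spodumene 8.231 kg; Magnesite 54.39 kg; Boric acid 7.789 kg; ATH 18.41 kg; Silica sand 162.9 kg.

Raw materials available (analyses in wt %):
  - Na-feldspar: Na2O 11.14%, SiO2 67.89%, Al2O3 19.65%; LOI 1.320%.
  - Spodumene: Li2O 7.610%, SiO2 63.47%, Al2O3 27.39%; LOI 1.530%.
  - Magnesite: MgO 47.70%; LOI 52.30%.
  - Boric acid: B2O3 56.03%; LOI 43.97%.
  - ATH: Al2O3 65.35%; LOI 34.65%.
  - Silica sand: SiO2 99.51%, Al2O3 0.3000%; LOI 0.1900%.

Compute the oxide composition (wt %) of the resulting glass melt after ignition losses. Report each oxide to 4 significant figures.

Glass mass = 241.4 kg (batch 280.5 − LOI 39.06).
Composition: B2O3 1.808%, Na2O 1.327%, Li2O 0.2595%, SiO2 77.40%, MgO 10.75%, Al2O3 8.460%

Mid-chain values are printed (rounded to 4 significant figures) in the printout; every computation maintains exact precision at all times — each reported number undergoes a single rounding; all derived quantities (six oxide percentages, yield, net glass mass, totals, ignition loss) are rebuilt at full float precision from the batch weights per 241.4 kg of glass, as quoted within problem or answer.
Oxide masses out of the charge:
  B2O3: 7.789·0.5603 = 4.364 kg
  Na2O: 28.75·0.1114 = 3.203 kg
  Li2O: 8.231·0.07610 = 0.6264 kg
  SiO2: 28.75·0.6789 + 8.231·0.6347 + 162.9·0.9951 = 186.8 kg
  MgO: 54.39·0.4770 = 25.94 kg
  Al2O3: 28.75·0.1965 + 8.231·0.2739 + 18.41·0.6535 + 162.9·0.003000 = 20.42 kg
LOI: 28.75·0.01320 + 8.231·0.01530 + 54.39·0.5230 + 7.789·0.4397 + 18.41·0.3465 + 162.9·0.001900 = 39.06 kg
The glass mass, total less LOI, = 280.5 − 39.06 = 241.4 kg (the oxide masses sum to this)
percent share: oxide ÷ glass, ×100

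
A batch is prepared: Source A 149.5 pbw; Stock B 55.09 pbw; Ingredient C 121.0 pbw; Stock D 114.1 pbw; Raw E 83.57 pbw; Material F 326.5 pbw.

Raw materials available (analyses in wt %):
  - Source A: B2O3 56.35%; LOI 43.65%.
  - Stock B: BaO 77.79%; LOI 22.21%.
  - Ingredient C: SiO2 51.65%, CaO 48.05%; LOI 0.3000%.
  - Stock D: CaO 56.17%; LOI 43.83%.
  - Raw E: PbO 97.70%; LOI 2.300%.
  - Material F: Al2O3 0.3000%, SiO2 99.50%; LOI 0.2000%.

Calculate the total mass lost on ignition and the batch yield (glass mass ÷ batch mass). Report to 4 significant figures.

LOI loss = 130.4 pbw; glass = 719.3 pbw; yield = 84.65%

Every computation holds full precision through every step — the intermediate values are shown, rounded to four significant digits, between the steps; every reported result is rounded a single time — all derived quantities, including LOI, yield, net glass mass, the six compositions, the totals, are computed using the weight values per 719.3 pbw of glass in full precision, as set out in either problem or answer.
Ignition loss by material:
  Source A: 149.5 × 0.4365 = 65.26 pbw
  Stock B: 55.09 × 0.2221 = 12.24 pbw
  Ingredient C: 121.0 × 0.003000 = 0.3630 pbw
  Stock D: 114.1 × 0.4383 = 50.01 pbw
  Raw E: 83.57 × 0.02300 = 1.922 pbw
  Material F: 326.5 × 0.002000 = 0.6530 pbw
Total LOI = 130.4 pbw
Glass = batch − LOI = 849.8 − 130.4 = 719.3 pbw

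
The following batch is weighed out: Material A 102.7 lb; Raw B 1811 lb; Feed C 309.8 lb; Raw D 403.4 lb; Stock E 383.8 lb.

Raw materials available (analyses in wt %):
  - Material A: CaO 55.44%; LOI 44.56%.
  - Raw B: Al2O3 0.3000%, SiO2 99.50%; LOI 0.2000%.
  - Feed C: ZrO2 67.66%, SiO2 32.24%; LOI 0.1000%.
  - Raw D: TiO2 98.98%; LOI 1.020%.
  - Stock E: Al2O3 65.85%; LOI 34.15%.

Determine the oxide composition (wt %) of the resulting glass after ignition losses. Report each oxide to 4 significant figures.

The intermediate values appear (rounded to 4 significant digits) within the worked lines; full precision is carried from first step to last. Every reported figure is rounded only once; all derived quantities, including yield, totals, LOI, glass mass, the five compositions, are carried using the weight values for 2826 lb of glass at full float precision, as set out in problem or answer.
Per-oxide mass from batch:
  CaO: 102.7·0.5544 = 56.94 lb
  TiO2: 403.4·0.9898 = 399.3 lb
  Al2O3: 1811·0.003000 + 383.8·0.6585 = 258.2 lb
  ZrO2: 309.8·0.6766 = 209.6 lb
  SiO2: 1811·0.9950 + 309.8·0.3224 = 1902 lb
LOI: 102.7·0.4456 + 1811·0.002000 + 309.8·0.001000 + 403.4·0.01020 + 383.8·0.3415 = 184.9 lb
Glass mass = batch − LOI = 3011 − 184.9 = 2826 lb (equal to the oxide-mass sum)
wt % = oxide mass / glass mass × 100

Glass mass = 2826 lb (batch 3011 − LOI 184.9).
Composition: CaO 2.015%, TiO2 14.13%, Al2O3 9.136%, ZrO2 7.418%, SiO2 67.30%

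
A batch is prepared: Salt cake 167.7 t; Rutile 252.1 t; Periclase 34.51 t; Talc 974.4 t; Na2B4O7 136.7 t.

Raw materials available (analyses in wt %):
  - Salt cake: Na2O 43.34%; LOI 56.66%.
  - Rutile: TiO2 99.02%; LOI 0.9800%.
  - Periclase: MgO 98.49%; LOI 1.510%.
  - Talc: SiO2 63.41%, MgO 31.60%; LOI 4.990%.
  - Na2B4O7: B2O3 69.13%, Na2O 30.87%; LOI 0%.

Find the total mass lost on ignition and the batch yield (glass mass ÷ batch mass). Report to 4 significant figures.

Working values are printed rounded off to 4 significant figures at each printed step; all internal work maintains exact precision at each step; exactly one rounding is applied to every reported result. All derived quantities, including ignition loss, five oxide percentages, the yield, totals, glass mass, are computed from the weighed amounts for 1419 t of glass at exact precision, as quoted within the problem or the answer.
Material-by-material LOI:
  Salt cake: 167.7 × 0.5666 = 95.02 t
  Rutile: 252.1 × 0.009800 = 2.471 t
  Periclase: 34.51 × 0.01510 = 0.5211 t
  Talc: 974.4 × 0.04990 = 48.62 t
  Na2B4O7: 136.7 × 0 = 0 t
Total LOI = 146.6 t
Glass = batch − LOI = 1565 − 146.6 = 1419 t

LOI loss = 146.6 t; glass = 1419 t; yield = 90.63%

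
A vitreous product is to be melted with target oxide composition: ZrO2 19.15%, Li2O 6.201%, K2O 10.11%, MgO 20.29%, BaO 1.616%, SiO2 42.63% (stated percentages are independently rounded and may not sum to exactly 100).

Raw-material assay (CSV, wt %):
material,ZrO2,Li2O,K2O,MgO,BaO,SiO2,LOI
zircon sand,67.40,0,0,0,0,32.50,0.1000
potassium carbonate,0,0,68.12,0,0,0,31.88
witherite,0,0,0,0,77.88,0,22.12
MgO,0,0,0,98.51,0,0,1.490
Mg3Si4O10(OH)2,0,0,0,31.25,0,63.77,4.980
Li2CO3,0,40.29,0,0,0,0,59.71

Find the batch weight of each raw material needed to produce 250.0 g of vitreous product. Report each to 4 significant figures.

Mid-chain values are printed with 4-significant-digit rounding within the worked lines. Every computation keeps exact precision throughout — exactly one rounding goes into every reported result; derived quantities are recomputed in exact precision (six oxide percentages, ignition loss, the totals, net glass mass, the yield) using the weight values at 250.0 g of glass as set out in the problem or the answer.
The oxide mass targets at 250.0 g vitreous product:
  ZrO2: 19.15% × 250.0 = 47.88 g
  Li2O: 6.201% × 250.0 = 15.50 g
  K2O: 10.11% × 250.0 = 25.28 g
  MgO: 20.29% × 250.0 = 50.72 g
  BaO: 1.616% × 250.0 = 4.040 g
  SiO2: 42.63% × 250.0 = 106.6 g
Verifying the oxide balance applying the batch weights above, per the basis as stated (target by target, the sums agree inside rounding margins):
  ZrO2: 71.03·0.6740 = 47.87 g (target 47.88 g)
  Li2O: 38.48·0.4029 = 15.50 g (target 15.50 g)
  K2O: 37.10·0.6812 = 25.27 g (target 25.28 g)
  MgO: 9.960·0.9851 + 130.9·0.3125 = 50.72 g (target 50.72 g)
  BaO: 5.187·0.7788 = 4.040 g (target 4.040 g)
  SiO2: 71.03·0.3250 + 130.9·0.6377 = 106.6 g (target 106.6 g)
Glass mass check: Σ batch − LOI loss = 250.0 g (targets for the oxides total 250.0 g; with the basis standing at 250.0 g — rounding explains the deltas).
Adding the batch up: Σ batch = 292.7 g; Σ batch·LOI gives LOI loss = 42.69 g; yield = glass ÷ total batch = 85.41%.

Batch per 250.0 g vitreous product:
  zircon sand: 71.03 g
  potassium carbonate: 37.10 g
  witherite: 5.187 g
  MgO: 9.960 g
  Mg3Si4O10(OH)2: 130.9 g
  Li2CO3: 38.48 g
Total batch = 292.7 g; LOI loss = 42.69 g; yield = 85.41%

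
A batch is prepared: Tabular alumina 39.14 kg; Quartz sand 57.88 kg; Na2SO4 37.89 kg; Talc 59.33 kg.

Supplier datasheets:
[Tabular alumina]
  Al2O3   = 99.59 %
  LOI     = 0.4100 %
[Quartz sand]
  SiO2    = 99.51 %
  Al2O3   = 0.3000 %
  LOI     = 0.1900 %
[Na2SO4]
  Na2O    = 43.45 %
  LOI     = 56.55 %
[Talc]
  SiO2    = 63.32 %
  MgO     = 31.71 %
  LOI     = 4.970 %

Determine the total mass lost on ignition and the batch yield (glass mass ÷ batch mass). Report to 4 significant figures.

The whole derivation keeps full float precision in all steps — intermediates appear with 4-significant-figure rounding between the steps — every reported value is rounded exactly once. Derived quantities are recomputed from the weighed amounts on 169.6 kg of glass in exact precision (yield, glass mass, LOI, the totals, four oxide percentages), as written in either problem or answer.
LOI of each material in turn:
  Tabular alumina: 39.14 × 0.004100 = 0.1605 kg
  Quartz sand: 57.88 × 0.001900 = 0.1100 kg
  Na2SO4: 37.89 × 0.5655 = 21.43 kg
  Talc: 59.33 × 0.04970 = 2.949 kg
Total LOI = 24.65 kg
Glass = batch − LOI = 194.2 − 24.65 = 169.6 kg

LOI loss = 24.65 kg; glass = 169.6 kg; yield = 87.31%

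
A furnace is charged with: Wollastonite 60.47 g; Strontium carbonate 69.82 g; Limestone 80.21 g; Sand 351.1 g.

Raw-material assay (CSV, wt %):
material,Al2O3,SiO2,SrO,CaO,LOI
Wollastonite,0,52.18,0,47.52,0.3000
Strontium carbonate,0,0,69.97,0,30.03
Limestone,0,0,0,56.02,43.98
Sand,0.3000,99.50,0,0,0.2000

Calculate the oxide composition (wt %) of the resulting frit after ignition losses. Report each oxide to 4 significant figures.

Each numeric step holds exact precision end to end; working values are displayed (rounded to 4 significant digits) on the page — every reported figure receives exactly one rounding; derived quantities are computed at exact precision (four oxide percentages, the yield, LOI, net glass mass, the totals) from the batch weights per 504.5 g of glass as they appear in the problem or the answer.
Per-oxide mass from batch:
  Al2O3: 351.1·0.003000 = 1.053 g
  SiO2: 60.47·0.5218 + 351.1·0.9950 = 380.9 g
  SrO: 69.82·0.6997 = 48.85 g
  CaO: 60.47·0.4752 + 80.21·0.5602 = 73.67 g
LOI: 60.47·0.003000 + 69.82·0.3003 + 80.21·0.4398 + 351.1·0.002000 = 57.13 g
Glass = total batch minus LOI = 561.6 − 57.13 = 504.5 g (= the summed oxide contributions)
wt %: oxide over glass, times 100

Glass mass = 504.5 g (batch 561.6 − LOI 57.13).
Composition: Al2O3 0.2088%, SiO2 75.50%, SrO 9.684%, CaO 14.60%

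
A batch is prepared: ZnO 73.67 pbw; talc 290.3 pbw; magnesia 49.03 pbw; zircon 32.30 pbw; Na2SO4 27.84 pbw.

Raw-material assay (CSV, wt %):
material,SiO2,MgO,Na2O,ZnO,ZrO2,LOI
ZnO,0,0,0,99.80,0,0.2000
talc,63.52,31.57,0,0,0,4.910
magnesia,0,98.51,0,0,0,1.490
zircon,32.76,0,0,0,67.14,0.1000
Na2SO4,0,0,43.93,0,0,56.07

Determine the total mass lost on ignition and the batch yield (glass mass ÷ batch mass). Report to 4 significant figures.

The intermediate values are printed with 4-significant-digit rounding between the steps — every computation runs at full precision in all steps; each reported value is rounded exactly once — derived quantities (ignition loss, the five compositions, the yield, totals, glass mass) are computed from the weighed amounts for 442.4 pbw of glass at exact precision exactly as shown in the problem or the answer.
Per-material ignition loss:
  ZnO: 73.67 × 0.002000 = 0.1473 pbw
  talc: 290.3 × 0.04910 = 14.25 pbw
  magnesia: 49.03 × 0.01490 = 0.7305 pbw
  zircon: 32.30 × 0.001000 = 0.03230 pbw
  Na2SO4: 27.84 × 0.5607 = 15.61 pbw
Total LOI = 30.77 pbw
Glass = batch − LOI = 473.1 − 30.77 = 442.4 pbw

LOI loss = 30.77 pbw; glass = 442.4 pbw; yield = 93.50%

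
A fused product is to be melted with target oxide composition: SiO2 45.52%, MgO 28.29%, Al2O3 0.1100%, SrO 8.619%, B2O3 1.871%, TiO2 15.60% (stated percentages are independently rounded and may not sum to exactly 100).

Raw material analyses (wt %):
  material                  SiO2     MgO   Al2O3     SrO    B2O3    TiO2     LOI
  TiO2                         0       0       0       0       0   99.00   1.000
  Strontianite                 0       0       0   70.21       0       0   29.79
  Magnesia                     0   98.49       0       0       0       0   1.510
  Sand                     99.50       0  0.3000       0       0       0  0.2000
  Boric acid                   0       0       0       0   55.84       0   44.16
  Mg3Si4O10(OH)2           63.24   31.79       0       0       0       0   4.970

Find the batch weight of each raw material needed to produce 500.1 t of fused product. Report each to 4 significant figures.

Batch per 500.1 t fused product:
  TiO2: 78.80 t
  Strontianite: 61.39 t
  Magnesia: 120.6 t
  Sand: 183.4 t
  Boric acid: 16.76 t
  Mg3Si4O10(OH)2: 71.46 t
Total batch = 532.4 t; LOI loss = 32.22 t; yield = 93.95%

Each numeric step carries full float precision in every operation. The intermediate values are displayed (rounded to four significant digits) on the page. Each reported number carries a single rounding; all derived quantities are computed in full float precision (LOI, net glass mass, the yield, totals, six oxide percentages) from the weighed amounts per 500.1 t of glass, as written in the problem or answer text.
Target oxide masses per 500.1 t fused product:
  SiO2: 45.52% × 500.1 = 227.6 t
  MgO: 28.29% × 500.1 = 141.5 t
  Al2O3: 0.1100% × 500.1 = 0.5501 t
  SrO: 8.619% × 500.1 = 43.10 t
  B2O3: 1.871% × 500.1 = 9.357 t
  TiO2: 15.60% × 500.1 = 78.02 t
Mass-balance tally per oxide on the weights just shown, relative to the basis at hand (every target is met by its sum inside rounding margins):
  SiO2: 183.4·0.9950 + 71.46·0.6324 = 227.7 t (target 227.6 t)
  MgO: 120.6·0.9849 + 71.46·0.3179 = 141.5 t (target 141.5 t)
  Al2O3: 183.4·0.003000 = 0.5502 t (target 0.5501 t)
  SrO: 61.39·0.7021 = 43.10 t (target 43.10 t)
  B2O3: 16.76·0.5584 = 9.359 t (target 9.357 t)
  TiO2: 78.80·0.9900 = 78.01 t (target 78.02 t)
The glass-mass cross-check: whole batch net of LOI = 500.2 t (per-oxide target masses sum to 500.2 t; stated basis 500.1 t — gaps are rounding artifacts).
Summing the batch: Σ batch = 532.4 t; Σ batch·LOI gives LOI loss = 32.22 t; the yield ratio, glass ÷ batch: 93.95%.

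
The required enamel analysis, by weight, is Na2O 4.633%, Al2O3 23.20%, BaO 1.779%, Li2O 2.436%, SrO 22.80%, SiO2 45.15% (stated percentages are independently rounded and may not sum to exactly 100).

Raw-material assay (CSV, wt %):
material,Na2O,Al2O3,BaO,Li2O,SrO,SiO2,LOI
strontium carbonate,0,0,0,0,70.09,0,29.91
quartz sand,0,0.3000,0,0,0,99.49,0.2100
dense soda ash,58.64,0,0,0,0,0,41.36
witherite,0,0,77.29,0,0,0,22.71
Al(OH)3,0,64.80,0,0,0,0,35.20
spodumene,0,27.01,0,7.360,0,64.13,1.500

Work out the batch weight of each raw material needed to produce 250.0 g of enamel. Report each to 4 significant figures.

Batch per 250.0 g enamel:
  strontium carbonate: 81.32 g
  quartz sand: 60.12 g
  dense soda ash: 19.75 g
  witherite: 5.754 g
  Al(OH)3: 54.74 g
  spodumene: 82.74 g
Total batch = 304.4 g; LOI loss = 54.43 g; yield = 82.12%

Intermediates are printed rounded to four significant figures when written out — the whole derivation runs at full precision at all times. A single rounding yields every reported value. The derived quantities, including LOI, glass mass, the six compositions, yield, the totals, are carried from the batch weights per 250.0 g of glass in full float precision as written in the question or the answer.
Per-oxide target masses for 250.0 g enamel:
  Na2O: 4.633% × 250.0 = 11.58 g
  Al2O3: 23.20% × 250.0 = 58.00 g
  BaO: 1.779% × 250.0 = 4.448 g
  Li2O: 2.436% × 250.0 = 6.090 g
  SrO: 22.80% × 250.0 = 57.00 g
  SiO2: 45.15% × 250.0 = 112.9 g
Per-oxide balance check working from each reported weight, on the stated basis (summed amounts equal target values net of answer rounding effects):
  Na2O: 19.75·0.5864 = 11.58 g (target 11.58 g)
  Al2O3: 60.12·0.003000 + 54.74·0.6480 + 82.74·0.2701 = 58.00 g (target 58.00 g)
  BaO: 5.754·0.7729 = 4.447 g (target 4.448 g)
  Li2O: 82.74·0.07360 = 6.090 g (target 6.090 g)
  SrO: 81.32·0.7009 = 57.00 g (target 57.00 g)
  SiO2: 60.12·0.9949 + 82.74·0.6413 = 112.9 g (target 112.9 g)
Glass-mass bookkeeping: Σ batch − LOI loss = 250.0 g (oxide target masses add up to 250.0 g; stated basis 250.0 g — any gap is answer rounding).
Whole-batch sum: Σ batch = 304.4 g; ignition loss, Σ(batch × LOI) = 54.43 g; glass ÷ batch gives a yield of 82.12%.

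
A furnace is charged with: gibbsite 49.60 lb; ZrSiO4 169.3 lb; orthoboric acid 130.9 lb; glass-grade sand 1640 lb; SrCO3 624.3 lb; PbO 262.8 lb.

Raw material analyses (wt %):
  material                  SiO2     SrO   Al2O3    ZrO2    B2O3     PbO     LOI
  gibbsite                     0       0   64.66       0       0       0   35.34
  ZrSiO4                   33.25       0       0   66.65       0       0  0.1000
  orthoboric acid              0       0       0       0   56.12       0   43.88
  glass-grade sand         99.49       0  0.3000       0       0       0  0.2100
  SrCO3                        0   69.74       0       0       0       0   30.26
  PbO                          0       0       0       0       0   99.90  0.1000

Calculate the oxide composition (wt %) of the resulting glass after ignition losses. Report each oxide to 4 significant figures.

Glass mass = 2609 lb (batch 2877 − LOI 267.8).
Composition: SiO2 64.69%, SrO 16.69%, Al2O3 1.418%, ZrO2 4.325%, B2O3 2.816%, PbO 10.06%

Intermediates are displayed with 4-significant-digit rounding across the worked steps — full float precision is held through the solve — each reported result is rounded a single time; the derived quantities, including yield, glass mass, LOI, the six compositions, totals, are computed using the weight values per 2609 lb of glass in full precision as set out in the problem or answer text.
What the batch supplies per oxide:
  SiO2: 169.3·0.3325 + 1640·0.9949 = 1688 lb
  SrO: 624.3·0.6974 = 435.4 lb
  Al2O3: 49.60·0.6466 + 1640·0.003000 = 36.99 lb
  ZrO2: 169.3·0.6665 = 112.8 lb
  B2O3: 130.9·0.5612 = 73.46 lb
  PbO: 262.8·0.9990 = 262.5 lb
LOI: 49.60·0.3534 + 169.3·0.001000 + 130.9·0.4388 + 1640·0.002100 + 624.3·0.3026 + 262.8·0.001000 = 267.8 lb
The glass mass, total less LOI, = 2877 − 267.8 = 2609 lb (consistent with Σ oxide mass)
each wt % is 100 × oxide ÷ glass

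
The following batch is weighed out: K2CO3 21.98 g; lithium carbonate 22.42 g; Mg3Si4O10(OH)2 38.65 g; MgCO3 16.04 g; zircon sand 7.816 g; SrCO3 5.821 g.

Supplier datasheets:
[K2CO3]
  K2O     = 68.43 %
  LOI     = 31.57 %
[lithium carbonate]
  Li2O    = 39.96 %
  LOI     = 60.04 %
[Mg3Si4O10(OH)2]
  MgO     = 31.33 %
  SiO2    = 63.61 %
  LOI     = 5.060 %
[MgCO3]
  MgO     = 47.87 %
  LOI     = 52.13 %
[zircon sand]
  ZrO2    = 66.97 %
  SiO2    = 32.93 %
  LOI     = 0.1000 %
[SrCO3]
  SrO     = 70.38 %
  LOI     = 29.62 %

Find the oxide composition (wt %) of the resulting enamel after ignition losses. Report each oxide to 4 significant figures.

Every computation holds full precision throughout — in-progress results are displayed (rounded to 4 significant figures) between the steps; every reported figure sees exactly one rounding — the derived quantities are computed from the batch weights for 80.28 g of glass at exact precision (net glass mass, yield, six oxide percentages, totals, ignition loss) as quoted within either problem or answer.
Oxide-by-oxide delivered mass:
  SrO: 5.821·0.7038 = 4.097 g
  ZrO2: 7.816·0.6697 = 5.234 g
  K2O: 21.98·0.6843 = 15.04 g
  MgO: 38.65·0.3133 + 16.04·0.4787 = 19.79 g
  SiO2: 38.65·0.6361 + 7.816·0.3293 = 27.16 g
  Li2O: 22.42·0.3996 = 8.959 g
LOI: 21.98·0.3157 + 22.42·0.6004 + 38.65·0.05060 + 16.04·0.5213 + 7.816·0.001000 + 5.821·0.2962 = 32.45 g
Glass = total batch minus LOI = 112.7 − 32.45 = 80.28 g (= the summed oxide contributions)
percent share: oxide ÷ glass, ×100

Glass mass = 80.28 g (batch 112.7 − LOI 32.45).
Composition: SrO 5.103%, ZrO2 6.520%, K2O 18.74%, MgO 24.65%, SiO2 33.83%, Li2O 11.16%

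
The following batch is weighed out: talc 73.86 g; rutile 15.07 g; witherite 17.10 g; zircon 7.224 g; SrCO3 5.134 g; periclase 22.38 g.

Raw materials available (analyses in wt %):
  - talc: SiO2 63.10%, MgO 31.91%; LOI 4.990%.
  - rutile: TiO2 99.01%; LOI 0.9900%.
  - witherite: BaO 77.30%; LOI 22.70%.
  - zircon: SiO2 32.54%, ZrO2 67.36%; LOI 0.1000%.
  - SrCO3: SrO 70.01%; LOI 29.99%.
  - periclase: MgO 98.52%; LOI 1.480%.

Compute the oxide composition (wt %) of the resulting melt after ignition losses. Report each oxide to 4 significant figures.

Each numeric step holds exact precision from first step to last — in-progress results are shown rounded to four significant digits on the page; every reported figure is rounded once only; derived quantities are carried in exact precision (ignition loss, glass mass, the totals, yield, the six compositions) starting from the weights per 131.2 g of glass, as given in the problem or the answer.
Delivered oxide masses:
  BaO: 17.10·0.7730 = 13.22 g
  SrO: 5.134·0.7001 = 3.594 g
  SiO2: 73.86·0.6310 + 7.224·0.3254 = 48.96 g
  MgO: 73.86·0.3191 + 22.38·0.9852 = 45.62 g
  ZrO2: 7.224·0.6736 = 4.866 g
  TiO2: 15.07·0.9901 = 14.92 g
LOI: 73.86·0.04990 + 15.07·0.009900 + 17.10·0.2270 + 7.224·0.001000 + 5.134·0.2999 + 22.38·0.01480 = 9.595 g
Glass = total batch minus LOI = 140.8 − 9.595 = 131.2 g (consistent with Σ oxide mass)
wt % = 100 × oxide mass / glass mass

Glass mass = 131.2 g (batch 140.8 − LOI 9.595).
Composition: BaO 10.08%, SrO 2.740%, SiO2 37.32%, MgO 34.78%, ZrO2 3.710%, TiO2 11.37%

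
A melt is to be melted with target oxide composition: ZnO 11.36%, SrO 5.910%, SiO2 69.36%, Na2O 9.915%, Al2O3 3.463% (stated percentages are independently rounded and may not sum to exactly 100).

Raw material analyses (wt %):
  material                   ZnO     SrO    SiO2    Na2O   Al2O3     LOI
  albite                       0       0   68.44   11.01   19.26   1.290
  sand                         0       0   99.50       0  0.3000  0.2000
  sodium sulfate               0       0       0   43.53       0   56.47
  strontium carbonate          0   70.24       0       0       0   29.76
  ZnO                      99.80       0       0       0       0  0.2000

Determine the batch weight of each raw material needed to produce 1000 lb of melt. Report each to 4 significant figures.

In-progress results are shown rounded to 4 significant digits when written out; all internal work maintains full precision in all steps; every reported number takes exactly one rounding. All derived quantities (net glass mass, totals, ignition loss, the yield, five oxide percentages) are recomputed from the weighed amounts per 1000 lb of glass at full float precision, as quoted within the problem or answer text.
Oxide mass targets, per 1000 lb melt:
  ZnO: 11.36% × 1000 = 113.6 lb
  SrO: 5.910% × 1000 = 59.10 lb
  SiO2: 69.36% × 1000 = 693.6 lb
  Na2O: 9.915% × 1000 = 99.15 lb
  Al2O3: 3.463% × 1000 = 34.63 lb
Checking each oxide sum using the reported weights, against the basis in use (each sum matches its target mass up to rounding of the answer):
  ZnO: 113.8·0.9980 = 113.6 lb (target 113.6 lb)
  SrO: 84.14·0.7024 = 59.10 lb (target 59.10 lb)
  SiO2: 170.8·0.6844 + 579.6·0.9950 = 693.6 lb (target 693.6 lb)
  Na2O: 170.8·0.1101 + 184.6·0.4353 = 99.16 lb (target 99.15 lb)
  Al2O3: 170.8·0.1926 + 579.6·0.003000 = 34.63 lb (target 34.63 lb)
Glass-mass closure: total batch − LOI = 1000 lb (the targets, summed, come to 1000 lb; with the basis standing at 1000 lb — any gap is answer rounding).
Summing the batch: Σ batch = 1133 lb; the LOI term Σ batch·LOI equals 132.9 lb; yield, glass over the total, = 88.27%.

Batch per 1000 lb melt:
  albite: 170.8 lb
  sand: 579.6 lb
  sodium sulfate: 184.6 lb
  strontium carbonate: 84.14 lb
  ZnO: 113.8 lb
Total batch = 1133 lb; LOI loss = 132.9 lb; yield = 88.27%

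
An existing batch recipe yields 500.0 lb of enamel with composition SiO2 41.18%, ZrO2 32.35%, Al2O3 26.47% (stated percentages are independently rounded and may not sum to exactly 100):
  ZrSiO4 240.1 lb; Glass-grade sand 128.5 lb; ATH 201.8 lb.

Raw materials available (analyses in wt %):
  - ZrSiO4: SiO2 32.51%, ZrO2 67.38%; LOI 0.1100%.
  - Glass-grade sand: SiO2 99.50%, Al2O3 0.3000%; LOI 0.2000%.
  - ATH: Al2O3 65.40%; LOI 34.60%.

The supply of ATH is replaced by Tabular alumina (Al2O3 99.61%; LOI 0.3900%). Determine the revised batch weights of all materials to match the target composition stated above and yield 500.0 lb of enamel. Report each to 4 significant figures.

Rounding to 4 significant digits governs each mid-chain value as printed — the whole derivation holds full float precision in all steps. A single rounding finalizes each reported result. Derived quantities, including the yield, the three compositions, totals, net glass mass, ignition loss, are recomputed starting from the weights on 500.0 lb of glass at full precision, as given in question or answer.
Oxide mass targets, per 500.0 lb enamel:
  SiO2: 41.18% × 500.0 = 205.9 lb
  ZrO2: 32.35% × 500.0 = 161.8 lb
  Al2O3: 26.47% × 500.0 = 132.4 lb
Checking each oxide sum per the reported batch figures, at the basis given (each sum matches its target mass once rounding is allowed for):
  SiO2: 240.1·0.3251 + 128.5·0.9950 = 205.9 lb (target 205.9 lb)
  ZrO2: 240.1·0.6738 = 161.8 lb (target 161.8 lb)
  Al2O3: 128.5·0.003000 + 132.5·0.9961 = 132.4 lb (target 132.4 lb)
Consistency of the glass mass: Σ batch − LOI loss = 500.1 lb (per-oxide target masses sum to 500.0 lb; stated basis 500.0 lb — rounding explains the deltas).
Summing the batch: Σ batch = 501.1 lb; Σ batch·LOI gives LOI loss = 1.038 lb; glass ÷ batch gives a yield of 99.79%.

Revised batch per 500.0 lb enamel:
  ZrSiO4: 240.1 lb
  Glass-grade sand: 128.5 lb
  Tabular alumina: 132.5 lb
Total batch = 501.1 lb; LOI loss = 1.038 lb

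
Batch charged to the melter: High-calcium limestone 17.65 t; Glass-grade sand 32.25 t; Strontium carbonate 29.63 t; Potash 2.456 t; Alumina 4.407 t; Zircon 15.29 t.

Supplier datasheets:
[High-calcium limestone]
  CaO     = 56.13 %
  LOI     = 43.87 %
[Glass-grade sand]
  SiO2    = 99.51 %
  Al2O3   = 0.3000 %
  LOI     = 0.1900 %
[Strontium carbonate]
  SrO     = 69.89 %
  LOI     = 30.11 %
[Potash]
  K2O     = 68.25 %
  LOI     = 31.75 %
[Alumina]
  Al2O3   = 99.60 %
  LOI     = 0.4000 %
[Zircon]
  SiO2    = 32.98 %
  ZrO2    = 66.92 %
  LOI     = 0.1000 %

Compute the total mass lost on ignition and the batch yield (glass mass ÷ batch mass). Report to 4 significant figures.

LOI loss = 17.54 t; glass = 84.14 t; yield = 82.75%

Mid-chain values are printed rounded to four significant figures when written out — the whole derivation keeps full float precision at each step — a single rounding completes every reported result. The derived quantities (totals, LOI, the yield, glass mass, the six compositions) are rebuilt from the batch weights on 84.14 t of glass at exact precision as set out in the question or the answer.
Material-by-material LOI:
  High-calcium limestone: 17.65 × 0.4387 = 7.743 t
  Glass-grade sand: 32.25 × 0.001900 = 0.06128 t
  Strontium carbonate: 29.63 × 0.3011 = 8.922 t
  Potash: 2.456 × 0.3175 = 0.7798 t
  Alumina: 4.407 × 0.004000 = 0.01763 t
  Zircon: 15.29 × 0.001000 = 0.01529 t
Total LOI = 17.54 t
Glass = batch − LOI = 101.7 − 17.54 = 84.14 t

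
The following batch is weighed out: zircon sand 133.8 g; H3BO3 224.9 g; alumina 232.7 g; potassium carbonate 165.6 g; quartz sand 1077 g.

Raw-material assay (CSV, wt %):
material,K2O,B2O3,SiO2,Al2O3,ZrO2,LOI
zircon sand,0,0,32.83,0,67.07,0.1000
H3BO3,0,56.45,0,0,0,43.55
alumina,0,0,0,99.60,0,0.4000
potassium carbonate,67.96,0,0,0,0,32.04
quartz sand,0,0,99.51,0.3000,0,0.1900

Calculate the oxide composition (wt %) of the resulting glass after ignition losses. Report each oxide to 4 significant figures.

Exact precision is kept in every operation; the intermediate values are displayed, with 4-significant-figure rounding, within the worked lines; every reported figure is rounded exactly once; derived quantities are recomputed from the batch weights for 1680 g of glass in full float precision (glass mass, ignition loss, five oxide percentages, yield, the totals), as written in either problem or answer.
Mass of each oxide from the mix:
  K2O: 165.6·0.6796 = 112.5 g
  B2O3: 224.9·0.5645 = 127.0 g
  SiO2: 133.8·0.3283 + 1077·0.9951 = 1116 g
  Al2O3: 232.7·0.9960 + 1077·0.003000 = 235.0 g
  ZrO2: 133.8·0.6707 = 89.74 g
LOI: 133.8·0.001000 + 224.9·0.4355 + 232.7·0.004000 + 165.6·0.3204 + 1077·0.001900 = 154.1 g
Net of LOI, the glass mass = 1834 − 154.1 = 1680 g (matching Σ of the oxides)
wt %: oxide over glass, times 100

Glass mass = 1680 g (batch 1834 − LOI 154.1).
Composition: K2O 6.699%, B2O3 7.557%, SiO2 66.41%, Al2O3 13.99%, ZrO2 5.342%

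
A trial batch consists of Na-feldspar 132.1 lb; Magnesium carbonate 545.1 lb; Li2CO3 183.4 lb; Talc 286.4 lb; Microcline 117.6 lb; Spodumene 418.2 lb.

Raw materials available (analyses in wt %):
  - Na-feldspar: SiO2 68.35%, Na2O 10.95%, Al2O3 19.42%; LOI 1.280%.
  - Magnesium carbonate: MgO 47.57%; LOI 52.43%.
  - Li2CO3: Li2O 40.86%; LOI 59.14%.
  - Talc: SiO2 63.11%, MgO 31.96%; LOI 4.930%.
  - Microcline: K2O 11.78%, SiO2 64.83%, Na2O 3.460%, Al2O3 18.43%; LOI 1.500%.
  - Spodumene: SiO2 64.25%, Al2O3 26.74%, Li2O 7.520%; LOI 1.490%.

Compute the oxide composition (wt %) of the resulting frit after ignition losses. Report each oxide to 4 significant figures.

Glass mass = 1265 lb (batch 1683 − LOI 418.1).
Composition: K2O 1.095%, SiO2 48.70%, Na2O 1.465%, MgO 27.74%, Al2O3 12.58%, Li2O 8.412%

Values along the way are displayed rounded off to 4 significant digits as written — full precision is carried from start to finish — every reported result undergoes a single rounding; derived quantities are computed in exact precision (glass mass, the totals, ignition loss, the yield, six oxide percentages) using the weight values on 1265 lb of glass, as quoted within question or answer.
Mass of each oxide from the mix:
  K2O: 117.6·0.1178 = 13.85 lb
  SiO2: 132.1·0.6835 + 286.4·0.6311 + 117.6·0.6483 + 418.2·0.6425 = 616.0 lb
  Na2O: 132.1·0.1095 + 117.6·0.03460 = 18.53 lb
  MgO: 545.1·0.4757 + 286.4·0.3196 = 350.8 lb
  Al2O3: 132.1·0.1942 + 117.6·0.1843 + 418.2·0.2674 = 159.2 lb
  Li2O: 183.4·0.4086 + 418.2·0.07520 = 106.4 lb
LOI: 132.1·0.01280 + 545.1·0.5243 + 183.4·0.5914 + 286.4·0.04930 + 117.6·0.01500 + 418.2·0.01490 = 418.1 lb
Glass mass = batch − LOI = 1683 − 418.1 = 1265 lb (the oxide masses sum to this)
percent share: oxide ÷ glass, ×100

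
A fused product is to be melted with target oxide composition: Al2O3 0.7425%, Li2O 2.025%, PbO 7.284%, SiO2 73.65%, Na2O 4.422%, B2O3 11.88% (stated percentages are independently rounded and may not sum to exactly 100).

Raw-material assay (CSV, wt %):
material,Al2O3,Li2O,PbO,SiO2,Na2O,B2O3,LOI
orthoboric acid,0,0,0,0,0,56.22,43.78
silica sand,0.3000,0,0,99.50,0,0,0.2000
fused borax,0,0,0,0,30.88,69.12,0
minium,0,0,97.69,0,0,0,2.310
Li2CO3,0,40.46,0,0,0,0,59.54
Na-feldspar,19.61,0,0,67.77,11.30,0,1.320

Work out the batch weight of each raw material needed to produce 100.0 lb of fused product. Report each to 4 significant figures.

Batch per 100.0 lb fused product:
  orthoboric acid: 4.732 lb
  silica sand: 72.19 lb
  fused borax: 13.34 lb
  minium: 7.456 lb
  Li2CO3: 5.005 lb
  Na-feldspar: 2.682 lb
Total batch = 105.4 lb; LOI loss = 5.404 lb; yield = 94.87%

Values along the way appear, rounded to 4 significant digits, on the page — the working math carries exact precision throughout. Exactly one rounding lands on every reported number — all derived quantities (six oxide percentages, glass mass, the totals, the yield, LOI) are rebuilt in exact precision using the weight values per 100.0 lb of glass, precisely as stated by the problem or the answer.
Oxide-by-oxide targets in 100.0 lb fused product:
  Al2O3: 0.7425% × 100.0 = 0.7425 lb
  Li2O: 2.025% × 100.0 = 2.025 lb
  PbO: 7.284% × 100.0 = 7.284 lb
  SiO2: 73.65% × 100.0 = 73.65 lb
  Na2O: 4.422% × 100.0 = 4.422 lb
  B2O3: 11.88% × 100.0 = 11.88 lb
A balance pass over the oxides, using the reported weights, at the basis given (sums match the target masses up to rounding of the answer):
  Al2O3: 72.19·0.003000 + 2.682·0.1961 = 0.7425 lb (target 0.7425 lb)
  Li2O: 5.005·0.4046 = 2.025 lb (target 2.025 lb)
  PbO: 7.456·0.9769 = 7.284 lb (target 7.284 lb)
  SiO2: 72.19·0.9950 + 2.682·0.6777 = 73.65 lb (target 73.65 lb)
  Na2O: 13.34·0.3088 + 2.682·0.1130 = 4.422 lb (target 4.422 lb)
  B2O3: 4.732·0.5622 + 13.34·0.6912 = 11.88 lb (target 11.88 lb)
Consistency of the glass mass: total batch − LOI = 100.0 lb (targets for the oxides total 100.0 lb; the stated basis being 100.0 lb — deltas are rounding alone).
Batch grand total — Σ batch = 105.4 lb; the LOI term Σ batch·LOI equals 5.404 lb; yield, glass over the total, = 94.87%.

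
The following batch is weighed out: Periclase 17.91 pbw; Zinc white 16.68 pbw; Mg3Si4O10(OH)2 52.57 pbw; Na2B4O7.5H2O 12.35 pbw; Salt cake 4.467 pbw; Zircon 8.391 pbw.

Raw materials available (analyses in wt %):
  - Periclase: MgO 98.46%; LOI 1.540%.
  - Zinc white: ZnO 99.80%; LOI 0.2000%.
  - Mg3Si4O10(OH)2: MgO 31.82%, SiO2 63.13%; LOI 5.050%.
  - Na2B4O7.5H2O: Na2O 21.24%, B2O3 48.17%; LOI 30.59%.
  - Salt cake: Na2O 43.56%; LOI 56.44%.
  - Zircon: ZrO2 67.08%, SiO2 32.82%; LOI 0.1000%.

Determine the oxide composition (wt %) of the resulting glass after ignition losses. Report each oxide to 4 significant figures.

Glass mass = 103.1 pbw (batch 112.4 − LOI 9.271).
Composition: ZrO2 5.460%, Na2O 4.432%, ZnO 16.15%, B2O3 5.770%, MgO 33.33%, SiO2 34.86%

All arithmetic runs at exact precision through every step; the intermediate values are shown, rounded to four significant digits, in the working — a single rounding yields every reported number; all derived quantities (the totals, glass mass, LOI, yield, six oxide percentages) are carried using the weight values on 103.1 pbw of glass at full precision as set out in problem or answer.
Delivered oxide masses:
  ZrO2: 8.391·0.6708 = 5.629 pbw
  Na2O: 12.35·0.2124 + 4.467·0.4356 = 4.569 pbw
  ZnO: 16.68·0.9980 = 16.65 pbw
  B2O3: 12.35·0.4817 = 5.949 pbw
  MgO: 17.91·0.9846 + 52.57·0.3182 = 34.36 pbw
  SiO2: 52.57·0.6313 + 8.391·0.3282 = 35.94 pbw
LOI: 17.91·0.01540 + 16.68·0.002000 + 52.57·0.05050 + 12.35·0.3059 + 4.467·0.5644 + 8.391·0.001000 = 9.271 pbw
Glass = total batch minus LOI = 112.4 − 9.271 = 103.1 pbw (matching Σ of the oxides)
wt %: oxide over glass, times 100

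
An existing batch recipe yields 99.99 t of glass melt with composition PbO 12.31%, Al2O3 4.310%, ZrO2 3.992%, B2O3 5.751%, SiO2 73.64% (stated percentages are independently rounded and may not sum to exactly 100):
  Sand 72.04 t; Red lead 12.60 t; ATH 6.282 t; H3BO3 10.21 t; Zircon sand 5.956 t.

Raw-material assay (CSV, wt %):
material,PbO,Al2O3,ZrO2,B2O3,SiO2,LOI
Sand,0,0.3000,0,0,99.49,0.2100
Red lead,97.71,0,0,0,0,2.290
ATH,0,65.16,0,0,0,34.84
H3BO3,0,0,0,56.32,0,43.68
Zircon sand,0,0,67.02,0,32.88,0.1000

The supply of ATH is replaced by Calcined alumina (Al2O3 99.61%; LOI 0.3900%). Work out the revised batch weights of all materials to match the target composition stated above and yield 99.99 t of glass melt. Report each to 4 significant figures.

The whole derivation keeps exact precision from first step to last. Intermediates are displayed (rounded to four significant digits) within the worked lines; each reported number includes exactly one rounding. Derived quantities are carried using the weight values at 99.99 t of glass at full float precision (totals, net glass mass, ignition loss, yield, the five compositions), exactly as shown in the problem or answer text.
Oxide-by-oxide targets in 99.99 t glass melt:
  PbO: 12.31% × 99.99 = 12.31 t
  Al2O3: 4.310% × 99.99 = 4.310 t
  ZrO2: 3.992% × 99.99 = 3.992 t
  B2O3: 5.751% × 99.99 = 5.750 t
  SiO2: 73.64% × 99.99 = 73.63 t
Oxide-by-oxide audit using the reported weights, relative to the basis at hand (summed amounts equal target values net of answer rounding effects):
  PbO: 12.60·0.9771 = 12.31 t (target 12.31 t)
  Al2O3: 72.04·0.003000 + 4.109·0.9961 = 4.309 t (target 4.310 t)
  ZrO2: 5.956·0.6702 = 3.992 t (target 3.992 t)
  B2O3: 10.21·0.5632 = 5.750 t (target 5.750 t)
  SiO2: 72.04·0.9949 + 5.956·0.3288 = 73.63 t (target 73.63 t)
Glass mass check: Σ batch − LOI loss = 99.99 t (the Σ of target masses is 99.99 t; the stated basis being 99.99 t — rounding explains the deltas).
Total batch = Σ batch = 104.9 t; the LOI term Σ batch·LOI equals 4.922 t; the yield ratio, glass ÷ batch: 95.31%.

Revised batch per 99.99 t glass melt:
  Sand: 72.04 t
  Red lead: 12.60 t
  Calcined alumina: 4.109 t
  H3BO3: 10.21 t
  Zircon sand: 5.956 t
Total batch = 104.9 t; LOI loss = 4.922 t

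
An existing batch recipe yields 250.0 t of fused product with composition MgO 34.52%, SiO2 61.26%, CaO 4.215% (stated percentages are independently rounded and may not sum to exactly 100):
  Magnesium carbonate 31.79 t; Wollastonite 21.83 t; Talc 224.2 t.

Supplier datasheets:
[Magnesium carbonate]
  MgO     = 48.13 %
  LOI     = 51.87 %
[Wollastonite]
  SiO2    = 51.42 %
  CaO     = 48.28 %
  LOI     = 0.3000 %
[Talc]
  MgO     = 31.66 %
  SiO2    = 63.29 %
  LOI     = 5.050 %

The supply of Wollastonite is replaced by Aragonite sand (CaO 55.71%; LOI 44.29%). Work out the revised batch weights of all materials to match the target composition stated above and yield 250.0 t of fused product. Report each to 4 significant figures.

Revised batch per 250.0 t fused product:
  Magnesium carbonate: 20.13 t
  Aragonite sand: 18.91 t
  Talc: 242.0 t
Total batch = 281.0 t; LOI loss = 31.04 t

In-progress results appear rounded to 4 significant figures in the working. Every computation maintains exact precision in all steps — every reported result takes a single rounding; the derived quantities (the three compositions, ignition loss, the totals, the yield, net glass mass) are carried in full float precision from the batch weights on 250.0 t of glass, as they appear in problem or answer.
Oxide-by-oxide targets in 250.0 t fused product:
  MgO: 34.52% × 250.0 = 86.30 t
  SiO2: 61.26% × 250.0 = 153.2 t
  CaO: 4.215% × 250.0 = 10.54 t
Mass-balance tally per oxide given the weights on record, on the stated basis (delivered sums recover each target inside rounding margins):
  MgO: 20.13·0.4813 + 242.0·0.3166 = 86.31 t (target 86.30 t)
  SiO2: 242.0·0.6329 = 153.2 t (target 153.2 t)
  CaO: 18.91·0.5571 = 10.53 t (target 10.54 t)
Auditing the glass mass value: total charge less LOI = 250.0 t (targets for the oxides total 250.0 t; basis as stated: 250.0 t — gaps are rounding artifacts).
Batch total: Σ batch = 281.0 t; LOI loss = Σ batch·LOI = 31.04 t; yield: glass divided by total = 88.96%.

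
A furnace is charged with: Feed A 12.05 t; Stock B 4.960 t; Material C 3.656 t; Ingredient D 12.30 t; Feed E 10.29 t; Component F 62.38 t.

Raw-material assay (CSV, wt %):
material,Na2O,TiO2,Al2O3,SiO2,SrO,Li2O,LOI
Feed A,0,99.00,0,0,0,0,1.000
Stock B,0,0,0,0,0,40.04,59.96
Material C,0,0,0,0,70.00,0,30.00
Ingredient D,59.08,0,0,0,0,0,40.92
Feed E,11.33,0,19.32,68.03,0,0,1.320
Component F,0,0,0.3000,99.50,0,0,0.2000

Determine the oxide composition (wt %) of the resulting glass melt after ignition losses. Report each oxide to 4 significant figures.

Glass mass = 96.15 t (batch 105.6 − LOI 9.485).
Composition: Na2O 8.770%, TiO2 12.41%, Al2O3 2.262%, SiO2 71.83%, SrO 2.662%, Li2O 2.065%

The intermediate values appear, rounded to four significant digits, alongside each step — the working math carries full float precision all the way through — a single rounding yields every reported value. Derived quantities are rebuilt from the weighed amounts per 96.15 t of glass in exact precision (the totals, ignition loss, the six compositions, glass mass, the yield), as set out in question or answer.
Delivered oxide masses:
  Na2O: 12.30·0.5908 + 10.29·0.1133 = 8.433 t
  TiO2: 12.05·0.9900 = 11.93 t
  Al2O3: 10.29·0.1932 + 62.38·0.003000 = 2.175 t
  SiO2: 10.29·0.6803 + 62.38·0.9950 = 69.07 t
  SrO: 3.656·0.7000 = 2.559 t
  Li2O: 4.960·0.4004 = 1.986 t
LOI: 12.05·0.01000 + 4.960·0.5996 + 3.656·0.3000 + 12.30·0.4092 + 10.29·0.01320 + 62.38·0.002000 = 9.485 t
Glass mass = batch − LOI = 105.6 − 9.485 = 96.15 t (consistent with Σ oxide mass)
oxide / glass × 100 gives the wt %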